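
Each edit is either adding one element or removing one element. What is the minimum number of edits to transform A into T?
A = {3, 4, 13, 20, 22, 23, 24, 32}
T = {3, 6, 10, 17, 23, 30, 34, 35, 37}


Set A = {3, 4, 13, 20, 22, 23, 24, 32}
Set T = {3, 6, 10, 17, 23, 30, 34, 35, 37}
Elements to remove from A (in A, not in T): {4, 13, 20, 22, 24, 32} → 6 removals
Elements to add to A (in T, not in A): {6, 10, 17, 30, 34, 35, 37} → 7 additions
Total edits = 6 + 7 = 13

13


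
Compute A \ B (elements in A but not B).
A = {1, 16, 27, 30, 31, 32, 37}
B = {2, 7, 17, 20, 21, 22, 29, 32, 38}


Set A = {1, 16, 27, 30, 31, 32, 37}
Set B = {2, 7, 17, 20, 21, 22, 29, 32, 38}
A \ B includes elements in A that are not in B.
Check each element of A:
1 (not in B, keep), 16 (not in B, keep), 27 (not in B, keep), 30 (not in B, keep), 31 (not in B, keep), 32 (in B, remove), 37 (not in B, keep)
A \ B = {1, 16, 27, 30, 31, 37}

{1, 16, 27, 30, 31, 37}


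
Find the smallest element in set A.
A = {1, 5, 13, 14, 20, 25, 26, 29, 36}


Set A = {1, 5, 13, 14, 20, 25, 26, 29, 36}
Elements in ascending order: 1, 5, 13, 14, 20, 25, 26, 29, 36
The smallest element is 1.

1


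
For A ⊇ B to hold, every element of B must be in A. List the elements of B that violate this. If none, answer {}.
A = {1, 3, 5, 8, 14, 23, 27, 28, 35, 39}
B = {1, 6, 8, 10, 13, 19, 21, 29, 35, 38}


Set A = {1, 3, 5, 8, 14, 23, 27, 28, 35, 39}
Set B = {1, 6, 8, 10, 13, 19, 21, 29, 35, 38}
Check each element of B against A:
1 ∈ A, 6 ∉ A (include), 8 ∈ A, 10 ∉ A (include), 13 ∉ A (include), 19 ∉ A (include), 21 ∉ A (include), 29 ∉ A (include), 35 ∈ A, 38 ∉ A (include)
Elements of B not in A: {6, 10, 13, 19, 21, 29, 38}

{6, 10, 13, 19, 21, 29, 38}


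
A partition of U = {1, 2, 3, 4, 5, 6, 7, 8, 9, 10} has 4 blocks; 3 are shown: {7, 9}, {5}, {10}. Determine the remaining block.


U = {1, 2, 3, 4, 5, 6, 7, 8, 9, 10}
Shown blocks: {7, 9}, {5}, {10}
A partition's blocks are pairwise disjoint and cover U, so the missing block = U \ (union of shown blocks).
Union of shown blocks: {5, 7, 9, 10}
Missing block = U \ (union) = {1, 2, 3, 4, 6, 8}

{1, 2, 3, 4, 6, 8}


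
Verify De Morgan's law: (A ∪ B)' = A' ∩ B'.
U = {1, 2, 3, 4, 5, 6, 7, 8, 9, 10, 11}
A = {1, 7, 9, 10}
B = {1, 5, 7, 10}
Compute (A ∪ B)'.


U = {1, 2, 3, 4, 5, 6, 7, 8, 9, 10, 11}
A = {1, 7, 9, 10}, B = {1, 5, 7, 10}
A ∪ B = {1, 5, 7, 9, 10}
(A ∪ B)' = U \ (A ∪ B) = {2, 3, 4, 6, 8, 11}
Verification via A' ∩ B': A' = {2, 3, 4, 5, 6, 8, 11}, B' = {2, 3, 4, 6, 8, 9, 11}
A' ∩ B' = {2, 3, 4, 6, 8, 11} ✓

{2, 3, 4, 6, 8, 11}


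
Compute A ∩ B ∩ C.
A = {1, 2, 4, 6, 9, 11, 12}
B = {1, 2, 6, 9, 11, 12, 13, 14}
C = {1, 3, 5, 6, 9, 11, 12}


Set A = {1, 2, 4, 6, 9, 11, 12}
Set B = {1, 2, 6, 9, 11, 12, 13, 14}
Set C = {1, 3, 5, 6, 9, 11, 12}
First, A ∩ B = {1, 2, 6, 9, 11, 12}
Then, (A ∩ B) ∩ C = {1, 6, 9, 11, 12}

{1, 6, 9, 11, 12}


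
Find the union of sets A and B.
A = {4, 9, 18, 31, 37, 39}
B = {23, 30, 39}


Set A = {4, 9, 18, 31, 37, 39}
Set B = {23, 30, 39}
A ∪ B includes all elements in either set.
Elements from A: {4, 9, 18, 31, 37, 39}
Elements from B not already included: {23, 30}
A ∪ B = {4, 9, 18, 23, 30, 31, 37, 39}

{4, 9, 18, 23, 30, 31, 37, 39}


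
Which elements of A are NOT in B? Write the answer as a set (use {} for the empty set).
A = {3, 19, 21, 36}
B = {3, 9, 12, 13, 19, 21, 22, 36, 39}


Set A = {3, 19, 21, 36}
Set B = {3, 9, 12, 13, 19, 21, 22, 36, 39}
Check each element of A against B:
3 ∈ B, 19 ∈ B, 21 ∈ B, 36 ∈ B
Elements of A not in B: {}

{}


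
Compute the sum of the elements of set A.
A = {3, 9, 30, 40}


Set A = {3, 9, 30, 40}
Sum = 3 + 9 + 30 + 40 = 82

82


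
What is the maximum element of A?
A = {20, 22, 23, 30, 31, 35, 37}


Set A = {20, 22, 23, 30, 31, 35, 37}
Elements in ascending order: 20, 22, 23, 30, 31, 35, 37
The largest element is 37.

37


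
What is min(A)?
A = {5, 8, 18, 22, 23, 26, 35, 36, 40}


Set A = {5, 8, 18, 22, 23, 26, 35, 36, 40}
Elements in ascending order: 5, 8, 18, 22, 23, 26, 35, 36, 40
The smallest element is 5.

5


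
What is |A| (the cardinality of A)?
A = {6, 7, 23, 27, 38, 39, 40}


Set A = {6, 7, 23, 27, 38, 39, 40}
Listing elements: 6, 7, 23, 27, 38, 39, 40
Counting: 7 elements
|A| = 7

7


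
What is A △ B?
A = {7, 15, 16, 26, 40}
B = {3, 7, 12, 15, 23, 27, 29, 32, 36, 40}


Set A = {7, 15, 16, 26, 40}
Set B = {3, 7, 12, 15, 23, 27, 29, 32, 36, 40}
A △ B = (A \ B) ∪ (B \ A)
Elements in A but not B: {16, 26}
Elements in B but not A: {3, 12, 23, 27, 29, 32, 36}
A △ B = {3, 12, 16, 23, 26, 27, 29, 32, 36}

{3, 12, 16, 23, 26, 27, 29, 32, 36}


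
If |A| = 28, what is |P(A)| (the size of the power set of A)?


The set has 28 elements.
The power set contains all possible subsets.
|P(A)| = 2^|A| = 2^28 = 268435456

268435456


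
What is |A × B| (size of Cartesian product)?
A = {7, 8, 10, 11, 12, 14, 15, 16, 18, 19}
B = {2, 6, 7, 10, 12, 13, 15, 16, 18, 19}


Set A = {7, 8, 10, 11, 12, 14, 15, 16, 18, 19} has 10 elements.
Set B = {2, 6, 7, 10, 12, 13, 15, 16, 18, 19} has 10 elements.
|A × B| = |A| × |B| = 10 × 10 = 100

100


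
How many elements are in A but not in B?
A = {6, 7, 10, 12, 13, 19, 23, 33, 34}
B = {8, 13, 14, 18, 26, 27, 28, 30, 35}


Set A = {6, 7, 10, 12, 13, 19, 23, 33, 34}
Set B = {8, 13, 14, 18, 26, 27, 28, 30, 35}
A \ B = {6, 7, 10, 12, 19, 23, 33, 34}
|A \ B| = 8

8


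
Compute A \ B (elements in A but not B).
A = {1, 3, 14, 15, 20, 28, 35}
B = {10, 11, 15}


Set A = {1, 3, 14, 15, 20, 28, 35}
Set B = {10, 11, 15}
A \ B includes elements in A that are not in B.
Check each element of A:
1 (not in B, keep), 3 (not in B, keep), 14 (not in B, keep), 15 (in B, remove), 20 (not in B, keep), 28 (not in B, keep), 35 (not in B, keep)
A \ B = {1, 3, 14, 20, 28, 35}

{1, 3, 14, 20, 28, 35}


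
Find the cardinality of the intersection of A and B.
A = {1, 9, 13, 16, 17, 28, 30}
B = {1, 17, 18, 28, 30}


Set A = {1, 9, 13, 16, 17, 28, 30}
Set B = {1, 17, 18, 28, 30}
A ∩ B = {1, 17, 28, 30}
|A ∩ B| = 4

4


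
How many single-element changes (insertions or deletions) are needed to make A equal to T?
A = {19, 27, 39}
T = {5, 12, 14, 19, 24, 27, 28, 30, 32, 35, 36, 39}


Set A = {19, 27, 39}
Set T = {5, 12, 14, 19, 24, 27, 28, 30, 32, 35, 36, 39}
Elements to remove from A (in A, not in T): {} → 0 removals
Elements to add to A (in T, not in A): {5, 12, 14, 24, 28, 30, 32, 35, 36} → 9 additions
Total edits = 0 + 9 = 9

9


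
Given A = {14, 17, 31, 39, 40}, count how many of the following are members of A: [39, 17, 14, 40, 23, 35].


Set A = {14, 17, 31, 39, 40}
Candidates: [39, 17, 14, 40, 23, 35]
Check each candidate:
39 ∈ A, 17 ∈ A, 14 ∈ A, 40 ∈ A, 23 ∉ A, 35 ∉ A
Count of candidates in A: 4

4


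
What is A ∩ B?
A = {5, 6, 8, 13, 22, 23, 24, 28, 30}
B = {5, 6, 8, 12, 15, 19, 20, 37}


Set A = {5, 6, 8, 13, 22, 23, 24, 28, 30}
Set B = {5, 6, 8, 12, 15, 19, 20, 37}
A ∩ B includes only elements in both sets.
Check each element of A against B:
5 ✓, 6 ✓, 8 ✓, 13 ✗, 22 ✗, 23 ✗, 24 ✗, 28 ✗, 30 ✗
A ∩ B = {5, 6, 8}

{5, 6, 8}


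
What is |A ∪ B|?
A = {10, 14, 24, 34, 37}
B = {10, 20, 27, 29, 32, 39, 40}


Set A = {10, 14, 24, 34, 37}, |A| = 5
Set B = {10, 20, 27, 29, 32, 39, 40}, |B| = 7
A ∩ B = {10}, |A ∩ B| = 1
|A ∪ B| = |A| + |B| - |A ∩ B| = 5 + 7 - 1 = 11

11


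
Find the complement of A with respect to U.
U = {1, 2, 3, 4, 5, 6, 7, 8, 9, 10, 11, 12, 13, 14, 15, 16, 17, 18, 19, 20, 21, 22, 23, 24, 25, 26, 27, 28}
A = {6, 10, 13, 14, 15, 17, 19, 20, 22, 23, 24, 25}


Universal set U = {1, 2, 3, 4, 5, 6, 7, 8, 9, 10, 11, 12, 13, 14, 15, 16, 17, 18, 19, 20, 21, 22, 23, 24, 25, 26, 27, 28}
Set A = {6, 10, 13, 14, 15, 17, 19, 20, 22, 23, 24, 25}
A' = U \ A = elements in U but not in A
Checking each element of U:
1 (not in A, include), 2 (not in A, include), 3 (not in A, include), 4 (not in A, include), 5 (not in A, include), 6 (in A, exclude), 7 (not in A, include), 8 (not in A, include), 9 (not in A, include), 10 (in A, exclude), 11 (not in A, include), 12 (not in A, include), 13 (in A, exclude), 14 (in A, exclude), 15 (in A, exclude), 16 (not in A, include), 17 (in A, exclude), 18 (not in A, include), 19 (in A, exclude), 20 (in A, exclude), 21 (not in A, include), 22 (in A, exclude), 23 (in A, exclude), 24 (in A, exclude), 25 (in A, exclude), 26 (not in A, include), 27 (not in A, include), 28 (not in A, include)
A' = {1, 2, 3, 4, 5, 7, 8, 9, 11, 12, 16, 18, 21, 26, 27, 28}

{1, 2, 3, 4, 5, 7, 8, 9, 11, 12, 16, 18, 21, 26, 27, 28}


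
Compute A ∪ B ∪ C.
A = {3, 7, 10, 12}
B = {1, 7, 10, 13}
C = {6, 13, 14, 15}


Set A = {3, 7, 10, 12}
Set B = {1, 7, 10, 13}
Set C = {6, 13, 14, 15}
First, A ∪ B = {1, 3, 7, 10, 12, 13}
Then, (A ∪ B) ∪ C = {1, 3, 6, 7, 10, 12, 13, 14, 15}

{1, 3, 6, 7, 10, 12, 13, 14, 15}


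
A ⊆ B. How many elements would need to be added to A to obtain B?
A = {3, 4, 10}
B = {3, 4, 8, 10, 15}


Set A = {3, 4, 10}, |A| = 3
Set B = {3, 4, 8, 10, 15}, |B| = 5
Since A ⊆ B: B \ A = {8, 15}
|B| - |A| = 5 - 3 = 2

2


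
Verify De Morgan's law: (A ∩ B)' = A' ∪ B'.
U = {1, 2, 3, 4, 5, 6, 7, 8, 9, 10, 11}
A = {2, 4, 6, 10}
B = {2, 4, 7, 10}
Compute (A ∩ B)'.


U = {1, 2, 3, 4, 5, 6, 7, 8, 9, 10, 11}
A = {2, 4, 6, 10}, B = {2, 4, 7, 10}
A ∩ B = {2, 4, 10}
(A ∩ B)' = U \ (A ∩ B) = {1, 3, 5, 6, 7, 8, 9, 11}
Verification via A' ∪ B': A' = {1, 3, 5, 7, 8, 9, 11}, B' = {1, 3, 5, 6, 8, 9, 11}
A' ∪ B' = {1, 3, 5, 6, 7, 8, 9, 11} ✓

{1, 3, 5, 6, 7, 8, 9, 11}


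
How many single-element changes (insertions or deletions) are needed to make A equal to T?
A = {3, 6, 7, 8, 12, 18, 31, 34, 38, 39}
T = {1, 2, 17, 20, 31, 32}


Set A = {3, 6, 7, 8, 12, 18, 31, 34, 38, 39}
Set T = {1, 2, 17, 20, 31, 32}
Elements to remove from A (in A, not in T): {3, 6, 7, 8, 12, 18, 34, 38, 39} → 9 removals
Elements to add to A (in T, not in A): {1, 2, 17, 20, 32} → 5 additions
Total edits = 9 + 5 = 14

14


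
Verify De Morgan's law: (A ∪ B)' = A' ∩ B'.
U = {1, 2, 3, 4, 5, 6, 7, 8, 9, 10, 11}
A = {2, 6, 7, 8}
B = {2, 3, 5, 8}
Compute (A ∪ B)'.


U = {1, 2, 3, 4, 5, 6, 7, 8, 9, 10, 11}
A = {2, 6, 7, 8}, B = {2, 3, 5, 8}
A ∪ B = {2, 3, 5, 6, 7, 8}
(A ∪ B)' = U \ (A ∪ B) = {1, 4, 9, 10, 11}
Verification via A' ∩ B': A' = {1, 3, 4, 5, 9, 10, 11}, B' = {1, 4, 6, 7, 9, 10, 11}
A' ∩ B' = {1, 4, 9, 10, 11} ✓

{1, 4, 9, 10, 11}


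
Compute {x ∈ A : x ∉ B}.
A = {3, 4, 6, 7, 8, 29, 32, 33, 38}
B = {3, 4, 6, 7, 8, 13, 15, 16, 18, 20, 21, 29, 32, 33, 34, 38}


Set A = {3, 4, 6, 7, 8, 29, 32, 33, 38}
Set B = {3, 4, 6, 7, 8, 13, 15, 16, 18, 20, 21, 29, 32, 33, 34, 38}
Check each element of A against B:
3 ∈ B, 4 ∈ B, 6 ∈ B, 7 ∈ B, 8 ∈ B, 29 ∈ B, 32 ∈ B, 33 ∈ B, 38 ∈ B
Elements of A not in B: {}

{}


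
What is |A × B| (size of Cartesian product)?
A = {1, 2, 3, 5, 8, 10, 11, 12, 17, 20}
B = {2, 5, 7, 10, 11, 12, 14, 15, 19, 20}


Set A = {1, 2, 3, 5, 8, 10, 11, 12, 17, 20} has 10 elements.
Set B = {2, 5, 7, 10, 11, 12, 14, 15, 19, 20} has 10 elements.
|A × B| = |A| × |B| = 10 × 10 = 100

100


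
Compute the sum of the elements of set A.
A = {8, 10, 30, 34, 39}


Set A = {8, 10, 30, 34, 39}
Sum = 8 + 10 + 30 + 34 + 39 = 121

121


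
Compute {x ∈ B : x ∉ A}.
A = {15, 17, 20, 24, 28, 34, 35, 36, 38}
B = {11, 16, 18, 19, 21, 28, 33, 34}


Set A = {15, 17, 20, 24, 28, 34, 35, 36, 38}
Set B = {11, 16, 18, 19, 21, 28, 33, 34}
Check each element of B against A:
11 ∉ A (include), 16 ∉ A (include), 18 ∉ A (include), 19 ∉ A (include), 21 ∉ A (include), 28 ∈ A, 33 ∉ A (include), 34 ∈ A
Elements of B not in A: {11, 16, 18, 19, 21, 33}

{11, 16, 18, 19, 21, 33}


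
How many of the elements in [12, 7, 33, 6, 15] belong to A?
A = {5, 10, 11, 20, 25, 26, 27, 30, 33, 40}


Set A = {5, 10, 11, 20, 25, 26, 27, 30, 33, 40}
Candidates: [12, 7, 33, 6, 15]
Check each candidate:
12 ∉ A, 7 ∉ A, 33 ∈ A, 6 ∉ A, 15 ∉ A
Count of candidates in A: 1

1


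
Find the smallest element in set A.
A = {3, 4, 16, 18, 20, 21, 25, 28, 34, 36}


Set A = {3, 4, 16, 18, 20, 21, 25, 28, 34, 36}
Elements in ascending order: 3, 4, 16, 18, 20, 21, 25, 28, 34, 36
The smallest element is 3.

3


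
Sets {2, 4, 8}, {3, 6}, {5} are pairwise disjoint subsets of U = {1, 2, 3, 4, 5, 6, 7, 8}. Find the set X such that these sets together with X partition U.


U = {1, 2, 3, 4, 5, 6, 7, 8}
Shown blocks: {2, 4, 8}, {3, 6}, {5}
A partition's blocks are pairwise disjoint and cover U, so the missing block = U \ (union of shown blocks).
Union of shown blocks: {2, 3, 4, 5, 6, 8}
Missing block = U \ (union) = {1, 7}

{1, 7}


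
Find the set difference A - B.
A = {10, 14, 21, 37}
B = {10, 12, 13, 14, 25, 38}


Set A = {10, 14, 21, 37}
Set B = {10, 12, 13, 14, 25, 38}
A \ B includes elements in A that are not in B.
Check each element of A:
10 (in B, remove), 14 (in B, remove), 21 (not in B, keep), 37 (not in B, keep)
A \ B = {21, 37}

{21, 37}


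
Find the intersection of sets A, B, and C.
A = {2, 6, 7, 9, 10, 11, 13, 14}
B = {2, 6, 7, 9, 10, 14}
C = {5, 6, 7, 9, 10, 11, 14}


Set A = {2, 6, 7, 9, 10, 11, 13, 14}
Set B = {2, 6, 7, 9, 10, 14}
Set C = {5, 6, 7, 9, 10, 11, 14}
First, A ∩ B = {2, 6, 7, 9, 10, 14}
Then, (A ∩ B) ∩ C = {6, 7, 9, 10, 14}

{6, 7, 9, 10, 14}


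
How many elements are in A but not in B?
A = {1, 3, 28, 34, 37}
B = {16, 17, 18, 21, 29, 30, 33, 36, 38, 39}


Set A = {1, 3, 28, 34, 37}
Set B = {16, 17, 18, 21, 29, 30, 33, 36, 38, 39}
A \ B = {1, 3, 28, 34, 37}
|A \ B| = 5

5


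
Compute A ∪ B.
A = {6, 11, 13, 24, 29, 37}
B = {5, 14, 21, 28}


Set A = {6, 11, 13, 24, 29, 37}
Set B = {5, 14, 21, 28}
A ∪ B includes all elements in either set.
Elements from A: {6, 11, 13, 24, 29, 37}
Elements from B not already included: {5, 14, 21, 28}
A ∪ B = {5, 6, 11, 13, 14, 21, 24, 28, 29, 37}

{5, 6, 11, 13, 14, 21, 24, 28, 29, 37}


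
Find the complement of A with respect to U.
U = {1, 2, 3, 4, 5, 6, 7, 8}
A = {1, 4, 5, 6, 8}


Universal set U = {1, 2, 3, 4, 5, 6, 7, 8}
Set A = {1, 4, 5, 6, 8}
A' = U \ A = elements in U but not in A
Checking each element of U:
1 (in A, exclude), 2 (not in A, include), 3 (not in A, include), 4 (in A, exclude), 5 (in A, exclude), 6 (in A, exclude), 7 (not in A, include), 8 (in A, exclude)
A' = {2, 3, 7}

{2, 3, 7}


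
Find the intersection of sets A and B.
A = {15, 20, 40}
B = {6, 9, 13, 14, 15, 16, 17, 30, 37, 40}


Set A = {15, 20, 40}
Set B = {6, 9, 13, 14, 15, 16, 17, 30, 37, 40}
A ∩ B includes only elements in both sets.
Check each element of A against B:
15 ✓, 20 ✗, 40 ✓
A ∩ B = {15, 40}

{15, 40}


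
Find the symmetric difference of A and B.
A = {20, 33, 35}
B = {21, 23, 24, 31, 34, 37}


Set A = {20, 33, 35}
Set B = {21, 23, 24, 31, 34, 37}
A △ B = (A \ B) ∪ (B \ A)
Elements in A but not B: {20, 33, 35}
Elements in B but not A: {21, 23, 24, 31, 34, 37}
A △ B = {20, 21, 23, 24, 31, 33, 34, 35, 37}

{20, 21, 23, 24, 31, 33, 34, 35, 37}


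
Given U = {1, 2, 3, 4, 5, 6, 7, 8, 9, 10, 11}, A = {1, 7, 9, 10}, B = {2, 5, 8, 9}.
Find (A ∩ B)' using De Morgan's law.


U = {1, 2, 3, 4, 5, 6, 7, 8, 9, 10, 11}
A = {1, 7, 9, 10}, B = {2, 5, 8, 9}
A ∩ B = {9}
(A ∩ B)' = U \ (A ∩ B) = {1, 2, 3, 4, 5, 6, 7, 8, 10, 11}
Verification via A' ∪ B': A' = {2, 3, 4, 5, 6, 8, 11}, B' = {1, 3, 4, 6, 7, 10, 11}
A' ∪ B' = {1, 2, 3, 4, 5, 6, 7, 8, 10, 11} ✓

{1, 2, 3, 4, 5, 6, 7, 8, 10, 11}


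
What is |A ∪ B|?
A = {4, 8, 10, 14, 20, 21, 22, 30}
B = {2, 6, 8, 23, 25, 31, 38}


Set A = {4, 8, 10, 14, 20, 21, 22, 30}, |A| = 8
Set B = {2, 6, 8, 23, 25, 31, 38}, |B| = 7
A ∩ B = {8}, |A ∩ B| = 1
|A ∪ B| = |A| + |B| - |A ∩ B| = 8 + 7 - 1 = 14

14


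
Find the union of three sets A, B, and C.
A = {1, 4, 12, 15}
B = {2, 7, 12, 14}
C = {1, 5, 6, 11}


Set A = {1, 4, 12, 15}
Set B = {2, 7, 12, 14}
Set C = {1, 5, 6, 11}
First, A ∪ B = {1, 2, 4, 7, 12, 14, 15}
Then, (A ∪ B) ∪ C = {1, 2, 4, 5, 6, 7, 11, 12, 14, 15}

{1, 2, 4, 5, 6, 7, 11, 12, 14, 15}


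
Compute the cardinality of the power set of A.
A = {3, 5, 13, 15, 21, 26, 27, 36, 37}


Set A = {3, 5, 13, 15, 21, 26, 27, 36, 37}
|A| = 9
The power set P(A) contains all subsets of A.
|P(A)| = 2^|A| = 2^9 = 512

512


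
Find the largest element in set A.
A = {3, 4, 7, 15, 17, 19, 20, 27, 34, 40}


Set A = {3, 4, 7, 15, 17, 19, 20, 27, 34, 40}
Elements in ascending order: 3, 4, 7, 15, 17, 19, 20, 27, 34, 40
The largest element is 40.

40


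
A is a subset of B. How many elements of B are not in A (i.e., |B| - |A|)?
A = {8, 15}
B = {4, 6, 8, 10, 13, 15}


Set A = {8, 15}, |A| = 2
Set B = {4, 6, 8, 10, 13, 15}, |B| = 6
Since A ⊆ B: B \ A = {4, 6, 10, 13}
|B| - |A| = 6 - 2 = 4

4


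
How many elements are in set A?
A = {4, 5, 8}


Set A = {4, 5, 8}
Listing elements: 4, 5, 8
Counting: 3 elements
|A| = 3

3


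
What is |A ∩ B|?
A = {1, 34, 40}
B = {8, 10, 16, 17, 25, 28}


Set A = {1, 34, 40}
Set B = {8, 10, 16, 17, 25, 28}
A ∩ B = {}
|A ∩ B| = 0

0


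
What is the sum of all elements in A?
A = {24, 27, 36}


Set A = {24, 27, 36}
Sum = 24 + 27 + 36 = 87

87


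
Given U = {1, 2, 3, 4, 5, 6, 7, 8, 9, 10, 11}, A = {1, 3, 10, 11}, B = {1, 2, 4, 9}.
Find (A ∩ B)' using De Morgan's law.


U = {1, 2, 3, 4, 5, 6, 7, 8, 9, 10, 11}
A = {1, 3, 10, 11}, B = {1, 2, 4, 9}
A ∩ B = {1}
(A ∩ B)' = U \ (A ∩ B) = {2, 3, 4, 5, 6, 7, 8, 9, 10, 11}
Verification via A' ∪ B': A' = {2, 4, 5, 6, 7, 8, 9}, B' = {3, 5, 6, 7, 8, 10, 11}
A' ∪ B' = {2, 3, 4, 5, 6, 7, 8, 9, 10, 11} ✓

{2, 3, 4, 5, 6, 7, 8, 9, 10, 11}


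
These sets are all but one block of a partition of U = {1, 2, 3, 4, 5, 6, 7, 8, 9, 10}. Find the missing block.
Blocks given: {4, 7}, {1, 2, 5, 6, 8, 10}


U = {1, 2, 3, 4, 5, 6, 7, 8, 9, 10}
Shown blocks: {4, 7}, {1, 2, 5, 6, 8, 10}
A partition's blocks are pairwise disjoint and cover U, so the missing block = U \ (union of shown blocks).
Union of shown blocks: {1, 2, 4, 5, 6, 7, 8, 10}
Missing block = U \ (union) = {3, 9}

{3, 9}


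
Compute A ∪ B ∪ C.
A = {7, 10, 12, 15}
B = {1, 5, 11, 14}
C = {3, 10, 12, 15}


Set A = {7, 10, 12, 15}
Set B = {1, 5, 11, 14}
Set C = {3, 10, 12, 15}
First, A ∪ B = {1, 5, 7, 10, 11, 12, 14, 15}
Then, (A ∪ B) ∪ C = {1, 3, 5, 7, 10, 11, 12, 14, 15}

{1, 3, 5, 7, 10, 11, 12, 14, 15}


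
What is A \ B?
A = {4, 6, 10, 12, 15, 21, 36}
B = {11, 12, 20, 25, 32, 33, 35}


Set A = {4, 6, 10, 12, 15, 21, 36}
Set B = {11, 12, 20, 25, 32, 33, 35}
A \ B includes elements in A that are not in B.
Check each element of A:
4 (not in B, keep), 6 (not in B, keep), 10 (not in B, keep), 12 (in B, remove), 15 (not in B, keep), 21 (not in B, keep), 36 (not in B, keep)
A \ B = {4, 6, 10, 15, 21, 36}

{4, 6, 10, 15, 21, 36}


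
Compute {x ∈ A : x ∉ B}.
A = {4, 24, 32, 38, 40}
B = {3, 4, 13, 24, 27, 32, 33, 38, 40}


Set A = {4, 24, 32, 38, 40}
Set B = {3, 4, 13, 24, 27, 32, 33, 38, 40}
Check each element of A against B:
4 ∈ B, 24 ∈ B, 32 ∈ B, 38 ∈ B, 40 ∈ B
Elements of A not in B: {}

{}


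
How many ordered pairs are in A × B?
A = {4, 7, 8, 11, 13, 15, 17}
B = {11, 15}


Set A = {4, 7, 8, 11, 13, 15, 17} has 7 elements.
Set B = {11, 15} has 2 elements.
|A × B| = |A| × |B| = 7 × 2 = 14

14


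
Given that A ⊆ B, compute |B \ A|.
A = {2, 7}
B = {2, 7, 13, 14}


Set A = {2, 7}, |A| = 2
Set B = {2, 7, 13, 14}, |B| = 4
Since A ⊆ B: B \ A = {13, 14}
|B| - |A| = 4 - 2 = 2

2


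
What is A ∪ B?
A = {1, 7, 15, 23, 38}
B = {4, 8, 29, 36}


Set A = {1, 7, 15, 23, 38}
Set B = {4, 8, 29, 36}
A ∪ B includes all elements in either set.
Elements from A: {1, 7, 15, 23, 38}
Elements from B not already included: {4, 8, 29, 36}
A ∪ B = {1, 4, 7, 8, 15, 23, 29, 36, 38}

{1, 4, 7, 8, 15, 23, 29, 36, 38}


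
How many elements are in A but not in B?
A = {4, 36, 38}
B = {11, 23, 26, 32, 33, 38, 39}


Set A = {4, 36, 38}
Set B = {11, 23, 26, 32, 33, 38, 39}
A \ B = {4, 36}
|A \ B| = 2

2


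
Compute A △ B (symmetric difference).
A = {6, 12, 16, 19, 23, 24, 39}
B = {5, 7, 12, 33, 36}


Set A = {6, 12, 16, 19, 23, 24, 39}
Set B = {5, 7, 12, 33, 36}
A △ B = (A \ B) ∪ (B \ A)
Elements in A but not B: {6, 16, 19, 23, 24, 39}
Elements in B but not A: {5, 7, 33, 36}
A △ B = {5, 6, 7, 16, 19, 23, 24, 33, 36, 39}

{5, 6, 7, 16, 19, 23, 24, 33, 36, 39}


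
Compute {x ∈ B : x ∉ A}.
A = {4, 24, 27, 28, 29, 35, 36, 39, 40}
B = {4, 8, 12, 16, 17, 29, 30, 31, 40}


Set A = {4, 24, 27, 28, 29, 35, 36, 39, 40}
Set B = {4, 8, 12, 16, 17, 29, 30, 31, 40}
Check each element of B against A:
4 ∈ A, 8 ∉ A (include), 12 ∉ A (include), 16 ∉ A (include), 17 ∉ A (include), 29 ∈ A, 30 ∉ A (include), 31 ∉ A (include), 40 ∈ A
Elements of B not in A: {8, 12, 16, 17, 30, 31}

{8, 12, 16, 17, 30, 31}


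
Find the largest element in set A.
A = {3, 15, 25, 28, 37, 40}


Set A = {3, 15, 25, 28, 37, 40}
Elements in ascending order: 3, 15, 25, 28, 37, 40
The largest element is 40.

40


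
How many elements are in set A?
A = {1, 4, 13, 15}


Set A = {1, 4, 13, 15}
Listing elements: 1, 4, 13, 15
Counting: 4 elements
|A| = 4

4


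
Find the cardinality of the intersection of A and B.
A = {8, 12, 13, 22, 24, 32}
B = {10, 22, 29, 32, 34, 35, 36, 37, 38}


Set A = {8, 12, 13, 22, 24, 32}
Set B = {10, 22, 29, 32, 34, 35, 36, 37, 38}
A ∩ B = {22, 32}
|A ∩ B| = 2

2


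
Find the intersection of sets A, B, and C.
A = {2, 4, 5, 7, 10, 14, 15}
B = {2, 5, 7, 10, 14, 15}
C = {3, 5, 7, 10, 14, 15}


Set A = {2, 4, 5, 7, 10, 14, 15}
Set B = {2, 5, 7, 10, 14, 15}
Set C = {3, 5, 7, 10, 14, 15}
First, A ∩ B = {2, 5, 7, 10, 14, 15}
Then, (A ∩ B) ∩ C = {5, 7, 10, 14, 15}

{5, 7, 10, 14, 15}


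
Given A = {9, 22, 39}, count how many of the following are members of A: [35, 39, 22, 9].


Set A = {9, 22, 39}
Candidates: [35, 39, 22, 9]
Check each candidate:
35 ∉ A, 39 ∈ A, 22 ∈ A, 9 ∈ A
Count of candidates in A: 3

3


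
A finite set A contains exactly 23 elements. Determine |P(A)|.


The set has 23 elements.
The power set contains all possible subsets.
|P(A)| = 2^|A| = 2^23 = 8388608

8388608


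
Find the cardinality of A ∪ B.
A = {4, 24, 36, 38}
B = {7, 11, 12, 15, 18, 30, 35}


Set A = {4, 24, 36, 38}, |A| = 4
Set B = {7, 11, 12, 15, 18, 30, 35}, |B| = 7
A ∩ B = {}, |A ∩ B| = 0
|A ∪ B| = |A| + |B| - |A ∩ B| = 4 + 7 - 0 = 11

11


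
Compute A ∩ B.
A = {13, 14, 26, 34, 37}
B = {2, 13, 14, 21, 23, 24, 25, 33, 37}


Set A = {13, 14, 26, 34, 37}
Set B = {2, 13, 14, 21, 23, 24, 25, 33, 37}
A ∩ B includes only elements in both sets.
Check each element of A against B:
13 ✓, 14 ✓, 26 ✗, 34 ✗, 37 ✓
A ∩ B = {13, 14, 37}

{13, 14, 37}


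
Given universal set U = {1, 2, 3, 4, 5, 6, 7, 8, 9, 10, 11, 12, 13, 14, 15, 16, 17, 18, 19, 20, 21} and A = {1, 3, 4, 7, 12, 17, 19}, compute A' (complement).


Universal set U = {1, 2, 3, 4, 5, 6, 7, 8, 9, 10, 11, 12, 13, 14, 15, 16, 17, 18, 19, 20, 21}
Set A = {1, 3, 4, 7, 12, 17, 19}
A' = U \ A = elements in U but not in A
Checking each element of U:
1 (in A, exclude), 2 (not in A, include), 3 (in A, exclude), 4 (in A, exclude), 5 (not in A, include), 6 (not in A, include), 7 (in A, exclude), 8 (not in A, include), 9 (not in A, include), 10 (not in A, include), 11 (not in A, include), 12 (in A, exclude), 13 (not in A, include), 14 (not in A, include), 15 (not in A, include), 16 (not in A, include), 17 (in A, exclude), 18 (not in A, include), 19 (in A, exclude), 20 (not in A, include), 21 (not in A, include)
A' = {2, 5, 6, 8, 9, 10, 11, 13, 14, 15, 16, 18, 20, 21}

{2, 5, 6, 8, 9, 10, 11, 13, 14, 15, 16, 18, 20, 21}


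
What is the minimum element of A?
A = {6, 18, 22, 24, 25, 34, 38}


Set A = {6, 18, 22, 24, 25, 34, 38}
Elements in ascending order: 6, 18, 22, 24, 25, 34, 38
The smallest element is 6.

6


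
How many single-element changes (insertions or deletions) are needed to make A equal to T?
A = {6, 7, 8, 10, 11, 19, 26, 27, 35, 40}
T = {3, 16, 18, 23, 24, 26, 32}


Set A = {6, 7, 8, 10, 11, 19, 26, 27, 35, 40}
Set T = {3, 16, 18, 23, 24, 26, 32}
Elements to remove from A (in A, not in T): {6, 7, 8, 10, 11, 19, 27, 35, 40} → 9 removals
Elements to add to A (in T, not in A): {3, 16, 18, 23, 24, 32} → 6 additions
Total edits = 9 + 6 = 15

15


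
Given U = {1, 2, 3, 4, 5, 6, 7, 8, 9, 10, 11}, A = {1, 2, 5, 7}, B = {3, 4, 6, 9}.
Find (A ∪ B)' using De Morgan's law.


U = {1, 2, 3, 4, 5, 6, 7, 8, 9, 10, 11}
A = {1, 2, 5, 7}, B = {3, 4, 6, 9}
A ∪ B = {1, 2, 3, 4, 5, 6, 7, 9}
(A ∪ B)' = U \ (A ∪ B) = {8, 10, 11}
Verification via A' ∩ B': A' = {3, 4, 6, 8, 9, 10, 11}, B' = {1, 2, 5, 7, 8, 10, 11}
A' ∩ B' = {8, 10, 11} ✓

{8, 10, 11}


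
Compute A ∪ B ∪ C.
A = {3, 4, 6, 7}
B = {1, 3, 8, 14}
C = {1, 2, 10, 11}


Set A = {3, 4, 6, 7}
Set B = {1, 3, 8, 14}
Set C = {1, 2, 10, 11}
First, A ∪ B = {1, 3, 4, 6, 7, 8, 14}
Then, (A ∪ B) ∪ C = {1, 2, 3, 4, 6, 7, 8, 10, 11, 14}

{1, 2, 3, 4, 6, 7, 8, 10, 11, 14}


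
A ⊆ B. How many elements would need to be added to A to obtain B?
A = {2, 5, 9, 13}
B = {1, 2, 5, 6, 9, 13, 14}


Set A = {2, 5, 9, 13}, |A| = 4
Set B = {1, 2, 5, 6, 9, 13, 14}, |B| = 7
Since A ⊆ B: B \ A = {1, 6, 14}
|B| - |A| = 7 - 4 = 3

3


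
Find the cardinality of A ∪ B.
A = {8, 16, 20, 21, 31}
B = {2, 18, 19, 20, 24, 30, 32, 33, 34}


Set A = {8, 16, 20, 21, 31}, |A| = 5
Set B = {2, 18, 19, 20, 24, 30, 32, 33, 34}, |B| = 9
A ∩ B = {20}, |A ∩ B| = 1
|A ∪ B| = |A| + |B| - |A ∩ B| = 5 + 9 - 1 = 13

13


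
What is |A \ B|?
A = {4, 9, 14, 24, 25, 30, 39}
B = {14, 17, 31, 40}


Set A = {4, 9, 14, 24, 25, 30, 39}
Set B = {14, 17, 31, 40}
A \ B = {4, 9, 24, 25, 30, 39}
|A \ B| = 6

6


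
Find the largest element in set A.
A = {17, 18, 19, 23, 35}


Set A = {17, 18, 19, 23, 35}
Elements in ascending order: 17, 18, 19, 23, 35
The largest element is 35.

35


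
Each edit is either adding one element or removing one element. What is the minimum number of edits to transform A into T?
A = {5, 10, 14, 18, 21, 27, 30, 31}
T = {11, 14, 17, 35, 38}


Set A = {5, 10, 14, 18, 21, 27, 30, 31}
Set T = {11, 14, 17, 35, 38}
Elements to remove from A (in A, not in T): {5, 10, 18, 21, 27, 30, 31} → 7 removals
Elements to add to A (in T, not in A): {11, 17, 35, 38} → 4 additions
Total edits = 7 + 4 = 11

11


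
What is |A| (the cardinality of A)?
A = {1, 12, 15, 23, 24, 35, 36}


Set A = {1, 12, 15, 23, 24, 35, 36}
Listing elements: 1, 12, 15, 23, 24, 35, 36
Counting: 7 elements
|A| = 7

7


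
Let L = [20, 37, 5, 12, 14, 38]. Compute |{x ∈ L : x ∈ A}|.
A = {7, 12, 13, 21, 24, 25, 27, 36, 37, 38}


Set A = {7, 12, 13, 21, 24, 25, 27, 36, 37, 38}
Candidates: [20, 37, 5, 12, 14, 38]
Check each candidate:
20 ∉ A, 37 ∈ A, 5 ∉ A, 12 ∈ A, 14 ∉ A, 38 ∈ A
Count of candidates in A: 3

3


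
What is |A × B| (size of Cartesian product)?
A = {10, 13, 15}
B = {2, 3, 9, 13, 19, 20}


Set A = {10, 13, 15} has 3 elements.
Set B = {2, 3, 9, 13, 19, 20} has 6 elements.
|A × B| = |A| × |B| = 3 × 6 = 18

18


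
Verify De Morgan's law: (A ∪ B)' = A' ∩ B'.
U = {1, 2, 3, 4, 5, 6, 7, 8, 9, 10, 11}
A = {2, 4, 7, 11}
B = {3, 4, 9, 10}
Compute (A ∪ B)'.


U = {1, 2, 3, 4, 5, 6, 7, 8, 9, 10, 11}
A = {2, 4, 7, 11}, B = {3, 4, 9, 10}
A ∪ B = {2, 3, 4, 7, 9, 10, 11}
(A ∪ B)' = U \ (A ∪ B) = {1, 5, 6, 8}
Verification via A' ∩ B': A' = {1, 3, 5, 6, 8, 9, 10}, B' = {1, 2, 5, 6, 7, 8, 11}
A' ∩ B' = {1, 5, 6, 8} ✓

{1, 5, 6, 8}


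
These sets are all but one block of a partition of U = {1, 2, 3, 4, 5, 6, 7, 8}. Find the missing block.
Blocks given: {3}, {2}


U = {1, 2, 3, 4, 5, 6, 7, 8}
Shown blocks: {3}, {2}
A partition's blocks are pairwise disjoint and cover U, so the missing block = U \ (union of shown blocks).
Union of shown blocks: {2, 3}
Missing block = U \ (union) = {1, 4, 5, 6, 7, 8}

{1, 4, 5, 6, 7, 8}


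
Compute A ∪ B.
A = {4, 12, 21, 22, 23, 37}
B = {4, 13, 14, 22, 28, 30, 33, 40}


Set A = {4, 12, 21, 22, 23, 37}
Set B = {4, 13, 14, 22, 28, 30, 33, 40}
A ∪ B includes all elements in either set.
Elements from A: {4, 12, 21, 22, 23, 37}
Elements from B not already included: {13, 14, 28, 30, 33, 40}
A ∪ B = {4, 12, 13, 14, 21, 22, 23, 28, 30, 33, 37, 40}

{4, 12, 13, 14, 21, 22, 23, 28, 30, 33, 37, 40}


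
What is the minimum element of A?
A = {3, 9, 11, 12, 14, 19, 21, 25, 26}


Set A = {3, 9, 11, 12, 14, 19, 21, 25, 26}
Elements in ascending order: 3, 9, 11, 12, 14, 19, 21, 25, 26
The smallest element is 3.

3


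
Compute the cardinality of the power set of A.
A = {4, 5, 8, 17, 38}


Set A = {4, 5, 8, 17, 38}
|A| = 5
The power set P(A) contains all subsets of A.
|P(A)| = 2^|A| = 2^5 = 32

32


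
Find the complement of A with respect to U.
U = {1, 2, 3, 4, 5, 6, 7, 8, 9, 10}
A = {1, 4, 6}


Universal set U = {1, 2, 3, 4, 5, 6, 7, 8, 9, 10}
Set A = {1, 4, 6}
A' = U \ A = elements in U but not in A
Checking each element of U:
1 (in A, exclude), 2 (not in A, include), 3 (not in A, include), 4 (in A, exclude), 5 (not in A, include), 6 (in A, exclude), 7 (not in A, include), 8 (not in A, include), 9 (not in A, include), 10 (not in A, include)
A' = {2, 3, 5, 7, 8, 9, 10}

{2, 3, 5, 7, 8, 9, 10}


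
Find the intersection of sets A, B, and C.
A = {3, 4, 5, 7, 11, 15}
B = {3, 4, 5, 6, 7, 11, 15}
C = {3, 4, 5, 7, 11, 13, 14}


Set A = {3, 4, 5, 7, 11, 15}
Set B = {3, 4, 5, 6, 7, 11, 15}
Set C = {3, 4, 5, 7, 11, 13, 14}
First, A ∩ B = {3, 4, 5, 7, 11, 15}
Then, (A ∩ B) ∩ C = {3, 4, 5, 7, 11}

{3, 4, 5, 7, 11}


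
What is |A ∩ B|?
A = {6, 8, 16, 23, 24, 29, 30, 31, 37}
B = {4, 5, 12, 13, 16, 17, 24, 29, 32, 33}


Set A = {6, 8, 16, 23, 24, 29, 30, 31, 37}
Set B = {4, 5, 12, 13, 16, 17, 24, 29, 32, 33}
A ∩ B = {16, 24, 29}
|A ∩ B| = 3

3


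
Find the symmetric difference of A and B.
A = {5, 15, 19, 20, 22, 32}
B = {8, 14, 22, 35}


Set A = {5, 15, 19, 20, 22, 32}
Set B = {8, 14, 22, 35}
A △ B = (A \ B) ∪ (B \ A)
Elements in A but not B: {5, 15, 19, 20, 32}
Elements in B but not A: {8, 14, 35}
A △ B = {5, 8, 14, 15, 19, 20, 32, 35}

{5, 8, 14, 15, 19, 20, 32, 35}


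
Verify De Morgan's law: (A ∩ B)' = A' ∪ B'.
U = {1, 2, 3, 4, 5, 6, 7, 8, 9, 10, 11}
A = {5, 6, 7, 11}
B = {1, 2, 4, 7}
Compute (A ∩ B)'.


U = {1, 2, 3, 4, 5, 6, 7, 8, 9, 10, 11}
A = {5, 6, 7, 11}, B = {1, 2, 4, 7}
A ∩ B = {7}
(A ∩ B)' = U \ (A ∩ B) = {1, 2, 3, 4, 5, 6, 8, 9, 10, 11}
Verification via A' ∪ B': A' = {1, 2, 3, 4, 8, 9, 10}, B' = {3, 5, 6, 8, 9, 10, 11}
A' ∪ B' = {1, 2, 3, 4, 5, 6, 8, 9, 10, 11} ✓

{1, 2, 3, 4, 5, 6, 8, 9, 10, 11}


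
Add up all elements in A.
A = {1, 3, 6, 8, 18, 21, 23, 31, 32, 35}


Set A = {1, 3, 6, 8, 18, 21, 23, 31, 32, 35}
Sum = 1 + 3 + 6 + 8 + 18 + 21 + 23 + 31 + 32 + 35 = 178

178


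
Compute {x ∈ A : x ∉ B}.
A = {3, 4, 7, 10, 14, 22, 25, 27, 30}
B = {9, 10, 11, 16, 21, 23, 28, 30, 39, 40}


Set A = {3, 4, 7, 10, 14, 22, 25, 27, 30}
Set B = {9, 10, 11, 16, 21, 23, 28, 30, 39, 40}
Check each element of A against B:
3 ∉ B (include), 4 ∉ B (include), 7 ∉ B (include), 10 ∈ B, 14 ∉ B (include), 22 ∉ B (include), 25 ∉ B (include), 27 ∉ B (include), 30 ∈ B
Elements of A not in B: {3, 4, 7, 14, 22, 25, 27}

{3, 4, 7, 14, 22, 25, 27}


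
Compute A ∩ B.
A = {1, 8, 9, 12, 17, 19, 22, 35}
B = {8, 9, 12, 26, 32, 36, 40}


Set A = {1, 8, 9, 12, 17, 19, 22, 35}
Set B = {8, 9, 12, 26, 32, 36, 40}
A ∩ B includes only elements in both sets.
Check each element of A against B:
1 ✗, 8 ✓, 9 ✓, 12 ✓, 17 ✗, 19 ✗, 22 ✗, 35 ✗
A ∩ B = {8, 9, 12}

{8, 9, 12}


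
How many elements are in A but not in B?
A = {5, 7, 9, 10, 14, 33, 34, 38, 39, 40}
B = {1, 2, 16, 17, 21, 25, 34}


Set A = {5, 7, 9, 10, 14, 33, 34, 38, 39, 40}
Set B = {1, 2, 16, 17, 21, 25, 34}
A \ B = {5, 7, 9, 10, 14, 33, 38, 39, 40}
|A \ B| = 9

9


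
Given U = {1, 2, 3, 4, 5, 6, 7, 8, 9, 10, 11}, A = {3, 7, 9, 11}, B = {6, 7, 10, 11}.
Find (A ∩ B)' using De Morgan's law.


U = {1, 2, 3, 4, 5, 6, 7, 8, 9, 10, 11}
A = {3, 7, 9, 11}, B = {6, 7, 10, 11}
A ∩ B = {7, 11}
(A ∩ B)' = U \ (A ∩ B) = {1, 2, 3, 4, 5, 6, 8, 9, 10}
Verification via A' ∪ B': A' = {1, 2, 4, 5, 6, 8, 10}, B' = {1, 2, 3, 4, 5, 8, 9}
A' ∪ B' = {1, 2, 3, 4, 5, 6, 8, 9, 10} ✓

{1, 2, 3, 4, 5, 6, 8, 9, 10}


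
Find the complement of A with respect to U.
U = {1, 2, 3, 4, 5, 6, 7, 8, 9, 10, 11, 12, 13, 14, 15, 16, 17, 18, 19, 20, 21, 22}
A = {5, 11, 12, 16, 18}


Universal set U = {1, 2, 3, 4, 5, 6, 7, 8, 9, 10, 11, 12, 13, 14, 15, 16, 17, 18, 19, 20, 21, 22}
Set A = {5, 11, 12, 16, 18}
A' = U \ A = elements in U but not in A
Checking each element of U:
1 (not in A, include), 2 (not in A, include), 3 (not in A, include), 4 (not in A, include), 5 (in A, exclude), 6 (not in A, include), 7 (not in A, include), 8 (not in A, include), 9 (not in A, include), 10 (not in A, include), 11 (in A, exclude), 12 (in A, exclude), 13 (not in A, include), 14 (not in A, include), 15 (not in A, include), 16 (in A, exclude), 17 (not in A, include), 18 (in A, exclude), 19 (not in A, include), 20 (not in A, include), 21 (not in A, include), 22 (not in A, include)
A' = {1, 2, 3, 4, 6, 7, 8, 9, 10, 13, 14, 15, 17, 19, 20, 21, 22}

{1, 2, 3, 4, 6, 7, 8, 9, 10, 13, 14, 15, 17, 19, 20, 21, 22}


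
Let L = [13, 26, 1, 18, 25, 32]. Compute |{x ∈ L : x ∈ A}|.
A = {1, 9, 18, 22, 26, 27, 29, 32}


Set A = {1, 9, 18, 22, 26, 27, 29, 32}
Candidates: [13, 26, 1, 18, 25, 32]
Check each candidate:
13 ∉ A, 26 ∈ A, 1 ∈ A, 18 ∈ A, 25 ∉ A, 32 ∈ A
Count of candidates in A: 4

4


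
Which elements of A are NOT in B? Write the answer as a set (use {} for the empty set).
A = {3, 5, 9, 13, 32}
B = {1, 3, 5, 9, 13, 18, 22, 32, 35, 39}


Set A = {3, 5, 9, 13, 32}
Set B = {1, 3, 5, 9, 13, 18, 22, 32, 35, 39}
Check each element of A against B:
3 ∈ B, 5 ∈ B, 9 ∈ B, 13 ∈ B, 32 ∈ B
Elements of A not in B: {}

{}


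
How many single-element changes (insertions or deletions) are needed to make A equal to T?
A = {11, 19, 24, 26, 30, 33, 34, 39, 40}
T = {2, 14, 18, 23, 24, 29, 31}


Set A = {11, 19, 24, 26, 30, 33, 34, 39, 40}
Set T = {2, 14, 18, 23, 24, 29, 31}
Elements to remove from A (in A, not in T): {11, 19, 26, 30, 33, 34, 39, 40} → 8 removals
Elements to add to A (in T, not in A): {2, 14, 18, 23, 29, 31} → 6 additions
Total edits = 8 + 6 = 14

14


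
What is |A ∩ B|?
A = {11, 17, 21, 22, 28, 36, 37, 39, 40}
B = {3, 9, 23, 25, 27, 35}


Set A = {11, 17, 21, 22, 28, 36, 37, 39, 40}
Set B = {3, 9, 23, 25, 27, 35}
A ∩ B = {}
|A ∩ B| = 0

0


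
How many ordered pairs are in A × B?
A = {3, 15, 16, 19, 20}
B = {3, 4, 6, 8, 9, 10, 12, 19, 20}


Set A = {3, 15, 16, 19, 20} has 5 elements.
Set B = {3, 4, 6, 8, 9, 10, 12, 19, 20} has 9 elements.
|A × B| = |A| × |B| = 5 × 9 = 45

45


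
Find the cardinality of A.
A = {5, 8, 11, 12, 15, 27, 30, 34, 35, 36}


Set A = {5, 8, 11, 12, 15, 27, 30, 34, 35, 36}
Listing elements: 5, 8, 11, 12, 15, 27, 30, 34, 35, 36
Counting: 10 elements
|A| = 10

10


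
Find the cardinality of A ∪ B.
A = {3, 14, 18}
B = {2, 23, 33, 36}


Set A = {3, 14, 18}, |A| = 3
Set B = {2, 23, 33, 36}, |B| = 4
A ∩ B = {}, |A ∩ B| = 0
|A ∪ B| = |A| + |B| - |A ∩ B| = 3 + 4 - 0 = 7

7


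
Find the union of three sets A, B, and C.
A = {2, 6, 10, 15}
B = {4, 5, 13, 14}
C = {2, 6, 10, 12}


Set A = {2, 6, 10, 15}
Set B = {4, 5, 13, 14}
Set C = {2, 6, 10, 12}
First, A ∪ B = {2, 4, 5, 6, 10, 13, 14, 15}
Then, (A ∪ B) ∪ C = {2, 4, 5, 6, 10, 12, 13, 14, 15}

{2, 4, 5, 6, 10, 12, 13, 14, 15}


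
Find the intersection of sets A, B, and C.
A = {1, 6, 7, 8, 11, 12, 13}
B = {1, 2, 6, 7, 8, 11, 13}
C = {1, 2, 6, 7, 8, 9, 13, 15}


Set A = {1, 6, 7, 8, 11, 12, 13}
Set B = {1, 2, 6, 7, 8, 11, 13}
Set C = {1, 2, 6, 7, 8, 9, 13, 15}
First, A ∩ B = {1, 6, 7, 8, 11, 13}
Then, (A ∩ B) ∩ C = {1, 6, 7, 8, 13}

{1, 6, 7, 8, 13}


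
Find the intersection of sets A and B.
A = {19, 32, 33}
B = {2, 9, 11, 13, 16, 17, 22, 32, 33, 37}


Set A = {19, 32, 33}
Set B = {2, 9, 11, 13, 16, 17, 22, 32, 33, 37}
A ∩ B includes only elements in both sets.
Check each element of A against B:
19 ✗, 32 ✓, 33 ✓
A ∩ B = {32, 33}

{32, 33}


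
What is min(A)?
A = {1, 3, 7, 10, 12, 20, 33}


Set A = {1, 3, 7, 10, 12, 20, 33}
Elements in ascending order: 1, 3, 7, 10, 12, 20, 33
The smallest element is 1.

1


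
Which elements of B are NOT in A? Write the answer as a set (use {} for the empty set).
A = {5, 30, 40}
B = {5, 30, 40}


Set A = {5, 30, 40}
Set B = {5, 30, 40}
Check each element of B against A:
5 ∈ A, 30 ∈ A, 40 ∈ A
Elements of B not in A: {}

{}


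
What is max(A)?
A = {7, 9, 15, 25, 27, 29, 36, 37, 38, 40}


Set A = {7, 9, 15, 25, 27, 29, 36, 37, 38, 40}
Elements in ascending order: 7, 9, 15, 25, 27, 29, 36, 37, 38, 40
The largest element is 40.

40


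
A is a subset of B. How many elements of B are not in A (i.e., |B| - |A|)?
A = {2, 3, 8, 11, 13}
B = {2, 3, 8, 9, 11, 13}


Set A = {2, 3, 8, 11, 13}, |A| = 5
Set B = {2, 3, 8, 9, 11, 13}, |B| = 6
Since A ⊆ B: B \ A = {9}
|B| - |A| = 6 - 5 = 1

1


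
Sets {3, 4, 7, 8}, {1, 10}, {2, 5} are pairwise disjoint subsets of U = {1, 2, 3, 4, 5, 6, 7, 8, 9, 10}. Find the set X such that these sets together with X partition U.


U = {1, 2, 3, 4, 5, 6, 7, 8, 9, 10}
Shown blocks: {3, 4, 7, 8}, {1, 10}, {2, 5}
A partition's blocks are pairwise disjoint and cover U, so the missing block = U \ (union of shown blocks).
Union of shown blocks: {1, 2, 3, 4, 5, 7, 8, 10}
Missing block = U \ (union) = {6, 9}

{6, 9}


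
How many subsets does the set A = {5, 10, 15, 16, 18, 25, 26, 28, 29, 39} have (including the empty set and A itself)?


Set A = {5, 10, 15, 16, 18, 25, 26, 28, 29, 39}
|A| = 10
The power set P(A) contains all subsets of A.
|P(A)| = 2^|A| = 2^10 = 1024

1024


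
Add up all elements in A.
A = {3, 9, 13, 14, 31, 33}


Set A = {3, 9, 13, 14, 31, 33}
Sum = 3 + 9 + 13 + 14 + 31 + 33 = 103

103


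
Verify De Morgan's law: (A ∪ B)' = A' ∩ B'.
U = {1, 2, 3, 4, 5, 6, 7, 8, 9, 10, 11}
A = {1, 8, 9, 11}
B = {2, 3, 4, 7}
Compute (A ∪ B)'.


U = {1, 2, 3, 4, 5, 6, 7, 8, 9, 10, 11}
A = {1, 8, 9, 11}, B = {2, 3, 4, 7}
A ∪ B = {1, 2, 3, 4, 7, 8, 9, 11}
(A ∪ B)' = U \ (A ∪ B) = {5, 6, 10}
Verification via A' ∩ B': A' = {2, 3, 4, 5, 6, 7, 10}, B' = {1, 5, 6, 8, 9, 10, 11}
A' ∩ B' = {5, 6, 10} ✓

{5, 6, 10}


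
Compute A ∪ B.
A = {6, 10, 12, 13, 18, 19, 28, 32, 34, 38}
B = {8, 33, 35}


Set A = {6, 10, 12, 13, 18, 19, 28, 32, 34, 38}
Set B = {8, 33, 35}
A ∪ B includes all elements in either set.
Elements from A: {6, 10, 12, 13, 18, 19, 28, 32, 34, 38}
Elements from B not already included: {8, 33, 35}
A ∪ B = {6, 8, 10, 12, 13, 18, 19, 28, 32, 33, 34, 35, 38}

{6, 8, 10, 12, 13, 18, 19, 28, 32, 33, 34, 35, 38}


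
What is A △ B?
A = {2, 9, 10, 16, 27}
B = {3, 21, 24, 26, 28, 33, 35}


Set A = {2, 9, 10, 16, 27}
Set B = {3, 21, 24, 26, 28, 33, 35}
A △ B = (A \ B) ∪ (B \ A)
Elements in A but not B: {2, 9, 10, 16, 27}
Elements in B but not A: {3, 21, 24, 26, 28, 33, 35}
A △ B = {2, 3, 9, 10, 16, 21, 24, 26, 27, 28, 33, 35}

{2, 3, 9, 10, 16, 21, 24, 26, 27, 28, 33, 35}


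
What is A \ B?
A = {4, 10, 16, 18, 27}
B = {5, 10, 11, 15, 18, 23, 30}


Set A = {4, 10, 16, 18, 27}
Set B = {5, 10, 11, 15, 18, 23, 30}
A \ B includes elements in A that are not in B.
Check each element of A:
4 (not in B, keep), 10 (in B, remove), 16 (not in B, keep), 18 (in B, remove), 27 (not in B, keep)
A \ B = {4, 16, 27}

{4, 16, 27}
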